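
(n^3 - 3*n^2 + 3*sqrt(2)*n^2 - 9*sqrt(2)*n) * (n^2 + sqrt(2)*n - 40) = n^5 - 3*n^4 + 4*sqrt(2)*n^4 - 34*n^3 - 12*sqrt(2)*n^3 - 120*sqrt(2)*n^2 + 102*n^2 + 360*sqrt(2)*n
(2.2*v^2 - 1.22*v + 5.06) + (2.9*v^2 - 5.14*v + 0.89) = 5.1*v^2 - 6.36*v + 5.95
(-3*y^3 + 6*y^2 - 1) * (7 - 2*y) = 6*y^4 - 33*y^3 + 42*y^2 + 2*y - 7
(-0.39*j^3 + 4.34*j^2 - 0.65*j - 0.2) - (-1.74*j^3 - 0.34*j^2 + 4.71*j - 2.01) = 1.35*j^3 + 4.68*j^2 - 5.36*j + 1.81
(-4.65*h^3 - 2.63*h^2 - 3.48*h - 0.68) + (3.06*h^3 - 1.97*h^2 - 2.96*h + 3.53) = -1.59*h^3 - 4.6*h^2 - 6.44*h + 2.85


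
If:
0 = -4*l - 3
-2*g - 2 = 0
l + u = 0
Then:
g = -1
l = -3/4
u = 3/4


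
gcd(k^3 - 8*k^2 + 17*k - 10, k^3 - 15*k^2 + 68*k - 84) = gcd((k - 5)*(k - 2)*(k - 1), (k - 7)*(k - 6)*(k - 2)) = k - 2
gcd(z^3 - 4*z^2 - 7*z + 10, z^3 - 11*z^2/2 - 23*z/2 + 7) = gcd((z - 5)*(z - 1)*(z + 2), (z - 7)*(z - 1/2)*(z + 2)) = z + 2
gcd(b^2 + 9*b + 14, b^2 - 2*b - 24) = 1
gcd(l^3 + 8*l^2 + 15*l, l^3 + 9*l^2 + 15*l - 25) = l + 5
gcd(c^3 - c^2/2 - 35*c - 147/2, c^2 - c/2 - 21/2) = c + 3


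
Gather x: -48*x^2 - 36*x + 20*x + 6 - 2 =-48*x^2 - 16*x + 4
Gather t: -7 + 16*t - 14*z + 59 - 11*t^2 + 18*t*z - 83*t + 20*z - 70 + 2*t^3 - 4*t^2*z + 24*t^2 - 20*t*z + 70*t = 2*t^3 + t^2*(13 - 4*z) + t*(3 - 2*z) + 6*z - 18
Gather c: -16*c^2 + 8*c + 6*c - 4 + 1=-16*c^2 + 14*c - 3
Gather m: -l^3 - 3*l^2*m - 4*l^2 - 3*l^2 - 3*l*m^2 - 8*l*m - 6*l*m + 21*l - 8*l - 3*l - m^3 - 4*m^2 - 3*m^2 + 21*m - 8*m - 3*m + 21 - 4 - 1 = -l^3 - 7*l^2 + 10*l - m^3 + m^2*(-3*l - 7) + m*(-3*l^2 - 14*l + 10) + 16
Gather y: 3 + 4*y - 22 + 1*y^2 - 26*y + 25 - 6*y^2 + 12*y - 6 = -5*y^2 - 10*y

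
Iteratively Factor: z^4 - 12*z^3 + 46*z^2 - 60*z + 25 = (z - 1)*(z^3 - 11*z^2 + 35*z - 25) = (z - 1)^2*(z^2 - 10*z + 25) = (z - 5)*(z - 1)^2*(z - 5)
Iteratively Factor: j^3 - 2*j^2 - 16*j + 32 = (j - 4)*(j^2 + 2*j - 8) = (j - 4)*(j + 4)*(j - 2)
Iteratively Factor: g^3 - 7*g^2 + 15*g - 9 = (g - 1)*(g^2 - 6*g + 9) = (g - 3)*(g - 1)*(g - 3)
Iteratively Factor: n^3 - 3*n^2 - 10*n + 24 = (n - 2)*(n^2 - n - 12) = (n - 4)*(n - 2)*(n + 3)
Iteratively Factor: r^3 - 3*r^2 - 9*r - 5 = (r + 1)*(r^2 - 4*r - 5) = (r - 5)*(r + 1)*(r + 1)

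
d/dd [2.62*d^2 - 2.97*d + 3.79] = 5.24*d - 2.97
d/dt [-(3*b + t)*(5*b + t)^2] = (-11*b - 3*t)*(5*b + t)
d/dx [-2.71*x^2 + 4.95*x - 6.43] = 4.95 - 5.42*x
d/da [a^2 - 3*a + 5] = 2*a - 3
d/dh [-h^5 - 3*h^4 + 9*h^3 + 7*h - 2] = -5*h^4 - 12*h^3 + 27*h^2 + 7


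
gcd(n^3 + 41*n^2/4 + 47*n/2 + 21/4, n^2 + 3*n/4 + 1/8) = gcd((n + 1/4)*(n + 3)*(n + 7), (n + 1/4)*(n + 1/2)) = n + 1/4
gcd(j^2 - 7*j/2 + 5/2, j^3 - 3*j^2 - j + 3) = j - 1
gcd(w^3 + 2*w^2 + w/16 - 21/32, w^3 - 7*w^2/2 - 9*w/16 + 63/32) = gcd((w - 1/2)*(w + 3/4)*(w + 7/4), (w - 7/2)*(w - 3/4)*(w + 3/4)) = w + 3/4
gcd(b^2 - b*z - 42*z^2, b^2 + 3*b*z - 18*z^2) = b + 6*z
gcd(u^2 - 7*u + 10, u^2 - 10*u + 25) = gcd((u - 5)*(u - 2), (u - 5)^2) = u - 5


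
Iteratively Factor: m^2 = (m)*(m)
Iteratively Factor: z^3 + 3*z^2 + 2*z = (z + 2)*(z^2 + z) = z*(z + 2)*(z + 1)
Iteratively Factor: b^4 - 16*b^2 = (b - 4)*(b^3 + 4*b^2) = b*(b - 4)*(b^2 + 4*b) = b*(b - 4)*(b + 4)*(b)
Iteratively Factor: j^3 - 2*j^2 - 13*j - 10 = (j + 2)*(j^2 - 4*j - 5) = (j - 5)*(j + 2)*(j + 1)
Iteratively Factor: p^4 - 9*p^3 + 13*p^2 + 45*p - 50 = (p - 5)*(p^3 - 4*p^2 - 7*p + 10) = (p - 5)*(p + 2)*(p^2 - 6*p + 5) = (p - 5)*(p - 1)*(p + 2)*(p - 5)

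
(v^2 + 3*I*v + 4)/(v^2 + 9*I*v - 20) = (v - I)/(v + 5*I)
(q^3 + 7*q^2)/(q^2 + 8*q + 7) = q^2/(q + 1)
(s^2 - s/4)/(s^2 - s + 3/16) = 4*s/(4*s - 3)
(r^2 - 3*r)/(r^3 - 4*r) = (r - 3)/(r^2 - 4)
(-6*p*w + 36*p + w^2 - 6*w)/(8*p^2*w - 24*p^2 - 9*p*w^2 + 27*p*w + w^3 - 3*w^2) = (-6*p*w + 36*p + w^2 - 6*w)/(8*p^2*w - 24*p^2 - 9*p*w^2 + 27*p*w + w^3 - 3*w^2)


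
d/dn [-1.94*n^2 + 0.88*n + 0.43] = 0.88 - 3.88*n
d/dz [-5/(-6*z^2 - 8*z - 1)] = 20*(-3*z - 2)/(6*z^2 + 8*z + 1)^2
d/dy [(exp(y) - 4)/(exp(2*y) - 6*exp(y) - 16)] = (-2*(exp(y) - 4)*(exp(y) - 3) + exp(2*y) - 6*exp(y) - 16)*exp(y)/(-exp(2*y) + 6*exp(y) + 16)^2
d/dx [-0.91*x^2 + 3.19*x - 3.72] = 3.19 - 1.82*x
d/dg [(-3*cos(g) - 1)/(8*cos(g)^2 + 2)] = -(4*sin(2*g) + 3*sin(3*g))/(2*(2*cos(2*g) + 3)^2)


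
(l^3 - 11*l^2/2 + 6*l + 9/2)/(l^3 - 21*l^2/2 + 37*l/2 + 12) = (l - 3)/(l - 8)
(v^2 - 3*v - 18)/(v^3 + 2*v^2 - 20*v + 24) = (v^2 - 3*v - 18)/(v^3 + 2*v^2 - 20*v + 24)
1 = 1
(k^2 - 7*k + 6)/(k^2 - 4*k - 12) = (k - 1)/(k + 2)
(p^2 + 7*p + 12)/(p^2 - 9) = (p + 4)/(p - 3)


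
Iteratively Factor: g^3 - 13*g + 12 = (g + 4)*(g^2 - 4*g + 3) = (g - 3)*(g + 4)*(g - 1)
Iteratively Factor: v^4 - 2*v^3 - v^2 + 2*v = (v - 1)*(v^3 - v^2 - 2*v) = (v - 2)*(v - 1)*(v^2 + v) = (v - 2)*(v - 1)*(v + 1)*(v)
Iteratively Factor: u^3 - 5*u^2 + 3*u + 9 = (u - 3)*(u^2 - 2*u - 3) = (u - 3)*(u + 1)*(u - 3)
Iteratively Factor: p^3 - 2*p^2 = (p)*(p^2 - 2*p) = p*(p - 2)*(p)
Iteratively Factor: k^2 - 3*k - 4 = (k + 1)*(k - 4)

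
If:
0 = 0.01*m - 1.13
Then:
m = 113.00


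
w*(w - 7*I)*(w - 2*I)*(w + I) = w^4 - 8*I*w^3 - 5*w^2 - 14*I*w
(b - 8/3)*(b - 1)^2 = b^3 - 14*b^2/3 + 19*b/3 - 8/3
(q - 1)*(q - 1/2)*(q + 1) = q^3 - q^2/2 - q + 1/2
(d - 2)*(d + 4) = d^2 + 2*d - 8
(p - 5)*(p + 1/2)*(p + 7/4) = p^3 - 11*p^2/4 - 83*p/8 - 35/8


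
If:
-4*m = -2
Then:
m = 1/2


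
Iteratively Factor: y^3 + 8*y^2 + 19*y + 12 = (y + 1)*(y^2 + 7*y + 12) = (y + 1)*(y + 4)*(y + 3)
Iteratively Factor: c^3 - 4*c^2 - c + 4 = (c + 1)*(c^2 - 5*c + 4) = (c - 1)*(c + 1)*(c - 4)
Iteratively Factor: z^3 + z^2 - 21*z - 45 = (z + 3)*(z^2 - 2*z - 15) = (z + 3)^2*(z - 5)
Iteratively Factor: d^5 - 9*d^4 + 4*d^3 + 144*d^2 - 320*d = (d + 4)*(d^4 - 13*d^3 + 56*d^2 - 80*d) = (d - 4)*(d + 4)*(d^3 - 9*d^2 + 20*d) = (d - 5)*(d - 4)*(d + 4)*(d^2 - 4*d) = (d - 5)*(d - 4)^2*(d + 4)*(d)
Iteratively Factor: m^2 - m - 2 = (m - 2)*(m + 1)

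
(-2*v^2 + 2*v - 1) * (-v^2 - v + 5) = 2*v^4 - 11*v^2 + 11*v - 5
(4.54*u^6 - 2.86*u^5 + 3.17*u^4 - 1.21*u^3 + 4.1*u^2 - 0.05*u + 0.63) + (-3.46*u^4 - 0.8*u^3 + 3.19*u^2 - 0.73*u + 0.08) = 4.54*u^6 - 2.86*u^5 - 0.29*u^4 - 2.01*u^3 + 7.29*u^2 - 0.78*u + 0.71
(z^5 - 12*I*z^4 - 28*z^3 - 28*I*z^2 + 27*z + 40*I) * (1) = z^5 - 12*I*z^4 - 28*z^3 - 28*I*z^2 + 27*z + 40*I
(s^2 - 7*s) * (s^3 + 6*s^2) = s^5 - s^4 - 42*s^3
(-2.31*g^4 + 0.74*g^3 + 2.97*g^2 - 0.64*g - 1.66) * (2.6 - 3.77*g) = 8.7087*g^5 - 8.7958*g^4 - 9.2729*g^3 + 10.1348*g^2 + 4.5942*g - 4.316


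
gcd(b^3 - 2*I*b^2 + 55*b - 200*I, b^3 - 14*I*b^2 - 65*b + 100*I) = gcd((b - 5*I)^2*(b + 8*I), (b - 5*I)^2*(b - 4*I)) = b^2 - 10*I*b - 25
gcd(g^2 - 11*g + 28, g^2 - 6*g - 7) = g - 7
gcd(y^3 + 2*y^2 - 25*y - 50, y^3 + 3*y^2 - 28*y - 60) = y^2 - 3*y - 10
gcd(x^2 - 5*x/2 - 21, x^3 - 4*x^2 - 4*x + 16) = 1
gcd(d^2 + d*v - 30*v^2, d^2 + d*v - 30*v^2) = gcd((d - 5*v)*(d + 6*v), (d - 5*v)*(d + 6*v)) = -d^2 - d*v + 30*v^2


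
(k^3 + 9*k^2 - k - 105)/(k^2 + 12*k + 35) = k - 3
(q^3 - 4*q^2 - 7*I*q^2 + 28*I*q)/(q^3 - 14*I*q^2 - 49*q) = (q - 4)/(q - 7*I)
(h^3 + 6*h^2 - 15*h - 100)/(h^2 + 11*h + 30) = (h^2 + h - 20)/(h + 6)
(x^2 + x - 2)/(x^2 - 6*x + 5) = (x + 2)/(x - 5)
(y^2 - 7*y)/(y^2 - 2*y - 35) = y/(y + 5)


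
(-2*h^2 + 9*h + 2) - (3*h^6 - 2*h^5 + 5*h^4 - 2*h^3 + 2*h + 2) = -3*h^6 + 2*h^5 - 5*h^4 + 2*h^3 - 2*h^2 + 7*h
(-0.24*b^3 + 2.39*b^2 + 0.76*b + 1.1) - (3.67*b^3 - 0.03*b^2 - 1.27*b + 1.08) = -3.91*b^3 + 2.42*b^2 + 2.03*b + 0.02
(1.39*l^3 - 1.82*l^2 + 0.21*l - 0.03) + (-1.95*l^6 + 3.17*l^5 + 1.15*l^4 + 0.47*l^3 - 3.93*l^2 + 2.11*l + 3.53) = -1.95*l^6 + 3.17*l^5 + 1.15*l^4 + 1.86*l^3 - 5.75*l^2 + 2.32*l + 3.5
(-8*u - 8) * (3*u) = -24*u^2 - 24*u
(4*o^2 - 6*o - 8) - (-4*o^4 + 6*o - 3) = 4*o^4 + 4*o^2 - 12*o - 5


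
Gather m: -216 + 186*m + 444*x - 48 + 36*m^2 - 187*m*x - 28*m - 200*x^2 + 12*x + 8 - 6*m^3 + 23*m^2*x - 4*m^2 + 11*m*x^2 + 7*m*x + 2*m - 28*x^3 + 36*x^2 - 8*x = -6*m^3 + m^2*(23*x + 32) + m*(11*x^2 - 180*x + 160) - 28*x^3 - 164*x^2 + 448*x - 256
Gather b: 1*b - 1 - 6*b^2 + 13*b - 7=-6*b^2 + 14*b - 8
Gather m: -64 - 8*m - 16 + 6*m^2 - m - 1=6*m^2 - 9*m - 81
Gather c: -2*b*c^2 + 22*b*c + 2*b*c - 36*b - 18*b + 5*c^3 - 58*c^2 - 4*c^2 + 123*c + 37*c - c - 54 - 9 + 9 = -54*b + 5*c^3 + c^2*(-2*b - 62) + c*(24*b + 159) - 54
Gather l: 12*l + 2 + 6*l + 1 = 18*l + 3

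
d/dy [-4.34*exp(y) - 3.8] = -4.34*exp(y)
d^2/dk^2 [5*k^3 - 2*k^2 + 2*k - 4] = 30*k - 4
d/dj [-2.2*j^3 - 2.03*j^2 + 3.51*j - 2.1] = -6.6*j^2 - 4.06*j + 3.51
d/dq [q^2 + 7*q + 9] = 2*q + 7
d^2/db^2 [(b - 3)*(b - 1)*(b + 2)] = 6*b - 4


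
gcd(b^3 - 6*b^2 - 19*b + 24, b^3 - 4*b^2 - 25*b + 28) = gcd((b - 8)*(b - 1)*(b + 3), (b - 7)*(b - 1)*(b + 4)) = b - 1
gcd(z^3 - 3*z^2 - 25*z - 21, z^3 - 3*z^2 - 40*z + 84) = z - 7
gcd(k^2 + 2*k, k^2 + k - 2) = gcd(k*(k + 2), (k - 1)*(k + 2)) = k + 2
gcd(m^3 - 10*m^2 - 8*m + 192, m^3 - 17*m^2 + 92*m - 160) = m - 8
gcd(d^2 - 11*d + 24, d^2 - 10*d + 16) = d - 8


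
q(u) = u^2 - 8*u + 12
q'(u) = 2*u - 8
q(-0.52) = 16.43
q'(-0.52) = -9.04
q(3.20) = -3.36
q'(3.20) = -1.60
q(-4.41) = 66.73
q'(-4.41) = -16.82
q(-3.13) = 46.84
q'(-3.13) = -14.26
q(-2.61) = 39.69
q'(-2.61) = -13.22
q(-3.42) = 51.06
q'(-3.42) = -14.84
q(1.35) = 3.02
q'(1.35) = -5.30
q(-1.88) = 30.57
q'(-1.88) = -11.76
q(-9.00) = 165.00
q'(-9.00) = -26.00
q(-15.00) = 357.00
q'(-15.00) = -38.00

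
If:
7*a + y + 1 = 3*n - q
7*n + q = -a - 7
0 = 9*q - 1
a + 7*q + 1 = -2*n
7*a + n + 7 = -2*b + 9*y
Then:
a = 16/45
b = -3133/90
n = -16/15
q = 1/9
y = -34/5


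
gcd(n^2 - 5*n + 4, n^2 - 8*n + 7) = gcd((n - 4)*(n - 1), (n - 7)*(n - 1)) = n - 1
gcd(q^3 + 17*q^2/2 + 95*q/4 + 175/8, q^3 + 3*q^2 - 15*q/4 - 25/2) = q^2 + 5*q + 25/4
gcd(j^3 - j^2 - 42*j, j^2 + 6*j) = j^2 + 6*j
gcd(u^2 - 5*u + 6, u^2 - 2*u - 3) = u - 3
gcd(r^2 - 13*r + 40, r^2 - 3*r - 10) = r - 5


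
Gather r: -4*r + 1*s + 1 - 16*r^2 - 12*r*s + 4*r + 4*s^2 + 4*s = -16*r^2 - 12*r*s + 4*s^2 + 5*s + 1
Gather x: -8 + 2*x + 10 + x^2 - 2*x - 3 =x^2 - 1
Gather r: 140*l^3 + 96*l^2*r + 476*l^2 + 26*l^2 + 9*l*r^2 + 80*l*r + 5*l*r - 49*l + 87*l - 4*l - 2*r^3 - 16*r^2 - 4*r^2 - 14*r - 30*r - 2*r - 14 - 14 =140*l^3 + 502*l^2 + 34*l - 2*r^3 + r^2*(9*l - 20) + r*(96*l^2 + 85*l - 46) - 28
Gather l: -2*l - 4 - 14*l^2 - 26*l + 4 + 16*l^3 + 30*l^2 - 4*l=16*l^3 + 16*l^2 - 32*l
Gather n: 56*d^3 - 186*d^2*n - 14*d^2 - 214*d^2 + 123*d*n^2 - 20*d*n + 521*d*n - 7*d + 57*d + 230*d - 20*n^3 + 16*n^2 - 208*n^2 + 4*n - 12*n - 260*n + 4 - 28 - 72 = 56*d^3 - 228*d^2 + 280*d - 20*n^3 + n^2*(123*d - 192) + n*(-186*d^2 + 501*d - 268) - 96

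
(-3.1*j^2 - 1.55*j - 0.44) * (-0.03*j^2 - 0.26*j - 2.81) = 0.093*j^4 + 0.8525*j^3 + 9.1272*j^2 + 4.4699*j + 1.2364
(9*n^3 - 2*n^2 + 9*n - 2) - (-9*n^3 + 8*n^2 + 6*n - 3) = 18*n^3 - 10*n^2 + 3*n + 1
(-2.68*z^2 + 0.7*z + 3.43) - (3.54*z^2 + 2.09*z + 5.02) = -6.22*z^2 - 1.39*z - 1.59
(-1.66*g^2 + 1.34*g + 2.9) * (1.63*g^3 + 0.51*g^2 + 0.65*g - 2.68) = -2.7058*g^5 + 1.3376*g^4 + 4.3314*g^3 + 6.7988*g^2 - 1.7062*g - 7.772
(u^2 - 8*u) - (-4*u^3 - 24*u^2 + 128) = 4*u^3 + 25*u^2 - 8*u - 128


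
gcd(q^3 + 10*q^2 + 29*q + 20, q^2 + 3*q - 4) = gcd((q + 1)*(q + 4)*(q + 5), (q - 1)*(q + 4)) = q + 4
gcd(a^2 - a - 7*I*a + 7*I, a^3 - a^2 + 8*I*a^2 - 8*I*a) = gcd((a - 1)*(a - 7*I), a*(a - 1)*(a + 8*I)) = a - 1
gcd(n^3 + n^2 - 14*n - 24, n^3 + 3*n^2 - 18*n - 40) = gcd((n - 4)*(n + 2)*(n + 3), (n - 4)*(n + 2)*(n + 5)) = n^2 - 2*n - 8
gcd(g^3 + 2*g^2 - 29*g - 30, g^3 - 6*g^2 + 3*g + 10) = g^2 - 4*g - 5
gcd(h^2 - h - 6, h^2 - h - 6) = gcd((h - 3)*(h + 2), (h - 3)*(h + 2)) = h^2 - h - 6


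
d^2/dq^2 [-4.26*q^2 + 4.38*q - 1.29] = -8.52000000000000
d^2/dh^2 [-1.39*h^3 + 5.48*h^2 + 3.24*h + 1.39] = 10.96 - 8.34*h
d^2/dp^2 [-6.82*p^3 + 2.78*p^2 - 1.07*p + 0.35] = 5.56 - 40.92*p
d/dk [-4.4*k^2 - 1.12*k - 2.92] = -8.8*k - 1.12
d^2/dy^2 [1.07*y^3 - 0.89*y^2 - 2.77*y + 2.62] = 6.42*y - 1.78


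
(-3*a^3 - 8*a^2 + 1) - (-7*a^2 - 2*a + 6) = -3*a^3 - a^2 + 2*a - 5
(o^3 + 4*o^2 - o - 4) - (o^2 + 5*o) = o^3 + 3*o^2 - 6*o - 4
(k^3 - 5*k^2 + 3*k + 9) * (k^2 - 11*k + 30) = k^5 - 16*k^4 + 88*k^3 - 174*k^2 - 9*k + 270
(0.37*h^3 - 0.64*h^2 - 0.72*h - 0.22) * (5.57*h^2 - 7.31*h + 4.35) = 2.0609*h^5 - 6.2695*h^4 + 2.2775*h^3 + 1.2538*h^2 - 1.5238*h - 0.957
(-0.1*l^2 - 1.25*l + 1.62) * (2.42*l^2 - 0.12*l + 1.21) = -0.242*l^4 - 3.013*l^3 + 3.9494*l^2 - 1.7069*l + 1.9602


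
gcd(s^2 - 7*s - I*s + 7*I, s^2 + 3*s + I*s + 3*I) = 1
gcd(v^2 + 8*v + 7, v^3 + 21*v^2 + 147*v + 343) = v + 7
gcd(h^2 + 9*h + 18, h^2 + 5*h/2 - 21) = h + 6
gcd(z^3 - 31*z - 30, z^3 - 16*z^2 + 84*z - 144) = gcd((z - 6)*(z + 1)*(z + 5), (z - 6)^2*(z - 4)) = z - 6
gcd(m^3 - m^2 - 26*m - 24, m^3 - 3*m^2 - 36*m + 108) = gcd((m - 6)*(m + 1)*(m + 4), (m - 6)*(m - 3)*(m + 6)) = m - 6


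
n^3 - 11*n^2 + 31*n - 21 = (n - 7)*(n - 3)*(n - 1)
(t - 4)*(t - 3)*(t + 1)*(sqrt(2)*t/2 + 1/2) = sqrt(2)*t^4/2 - 3*sqrt(2)*t^3 + t^3/2 - 3*t^2 + 5*sqrt(2)*t^2/2 + 5*t/2 + 6*sqrt(2)*t + 6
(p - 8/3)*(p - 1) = p^2 - 11*p/3 + 8/3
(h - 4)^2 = h^2 - 8*h + 16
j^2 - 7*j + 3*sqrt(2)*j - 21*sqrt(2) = (j - 7)*(j + 3*sqrt(2))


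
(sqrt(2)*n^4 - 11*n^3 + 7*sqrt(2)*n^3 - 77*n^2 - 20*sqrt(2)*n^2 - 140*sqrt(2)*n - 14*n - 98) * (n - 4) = sqrt(2)*n^5 - 11*n^4 + 3*sqrt(2)*n^4 - 48*sqrt(2)*n^3 - 33*n^3 - 60*sqrt(2)*n^2 + 294*n^2 - 42*n + 560*sqrt(2)*n + 392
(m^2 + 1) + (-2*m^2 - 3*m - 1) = -m^2 - 3*m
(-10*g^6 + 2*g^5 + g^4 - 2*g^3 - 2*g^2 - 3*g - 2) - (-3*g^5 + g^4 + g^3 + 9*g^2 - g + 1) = -10*g^6 + 5*g^5 - 3*g^3 - 11*g^2 - 2*g - 3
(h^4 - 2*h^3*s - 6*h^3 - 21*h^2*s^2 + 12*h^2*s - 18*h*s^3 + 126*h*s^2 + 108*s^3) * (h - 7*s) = h^5 - 9*h^4*s - 6*h^4 - 7*h^3*s^2 + 54*h^3*s + 129*h^2*s^3 + 42*h^2*s^2 + 126*h*s^4 - 774*h*s^3 - 756*s^4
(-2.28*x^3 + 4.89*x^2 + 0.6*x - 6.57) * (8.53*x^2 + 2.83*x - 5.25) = -19.4484*x^5 + 35.2593*x^4 + 30.9267*x^3 - 80.0166*x^2 - 21.7431*x + 34.4925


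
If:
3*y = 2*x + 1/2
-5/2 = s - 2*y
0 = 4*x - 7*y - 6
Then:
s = -33/2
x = -43/4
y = -7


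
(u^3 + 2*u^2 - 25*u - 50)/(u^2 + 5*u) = u - 3 - 10/u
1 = 1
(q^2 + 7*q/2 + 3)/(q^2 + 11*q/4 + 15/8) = 4*(q + 2)/(4*q + 5)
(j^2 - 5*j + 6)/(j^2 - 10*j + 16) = (j - 3)/(j - 8)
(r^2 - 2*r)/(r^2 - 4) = r/(r + 2)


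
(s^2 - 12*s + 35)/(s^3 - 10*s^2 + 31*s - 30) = (s - 7)/(s^2 - 5*s + 6)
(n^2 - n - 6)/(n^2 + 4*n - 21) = (n + 2)/(n + 7)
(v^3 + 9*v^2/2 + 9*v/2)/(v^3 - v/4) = 2*(2*v^2 + 9*v + 9)/(4*v^2 - 1)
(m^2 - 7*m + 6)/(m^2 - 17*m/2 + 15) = 2*(m - 1)/(2*m - 5)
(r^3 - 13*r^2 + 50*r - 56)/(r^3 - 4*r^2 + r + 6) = (r^2 - 11*r + 28)/(r^2 - 2*r - 3)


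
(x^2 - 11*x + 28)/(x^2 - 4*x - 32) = (-x^2 + 11*x - 28)/(-x^2 + 4*x + 32)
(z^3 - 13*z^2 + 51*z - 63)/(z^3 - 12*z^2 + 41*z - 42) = (z - 3)/(z - 2)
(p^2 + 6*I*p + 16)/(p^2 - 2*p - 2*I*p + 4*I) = (p + 8*I)/(p - 2)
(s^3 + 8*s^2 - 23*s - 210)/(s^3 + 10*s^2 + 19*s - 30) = (s^2 + 2*s - 35)/(s^2 + 4*s - 5)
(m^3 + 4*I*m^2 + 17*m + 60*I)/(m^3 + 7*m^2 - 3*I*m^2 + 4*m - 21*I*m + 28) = (m^2 + 8*I*m - 15)/(m^2 + m*(7 + I) + 7*I)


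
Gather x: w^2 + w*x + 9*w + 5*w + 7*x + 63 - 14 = w^2 + 14*w + x*(w + 7) + 49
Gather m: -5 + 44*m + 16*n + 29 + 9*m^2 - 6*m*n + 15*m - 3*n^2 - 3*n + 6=9*m^2 + m*(59 - 6*n) - 3*n^2 + 13*n + 30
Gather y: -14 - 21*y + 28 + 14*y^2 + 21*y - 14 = 14*y^2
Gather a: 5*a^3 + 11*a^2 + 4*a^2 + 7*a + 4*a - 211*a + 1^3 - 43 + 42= 5*a^3 + 15*a^2 - 200*a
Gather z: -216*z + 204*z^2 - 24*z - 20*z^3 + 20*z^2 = -20*z^3 + 224*z^2 - 240*z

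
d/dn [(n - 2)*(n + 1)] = 2*n - 1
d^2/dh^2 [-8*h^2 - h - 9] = -16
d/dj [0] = 0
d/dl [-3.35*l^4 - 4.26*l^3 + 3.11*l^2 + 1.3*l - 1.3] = -13.4*l^3 - 12.78*l^2 + 6.22*l + 1.3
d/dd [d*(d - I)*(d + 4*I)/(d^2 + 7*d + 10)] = (d^4 + 14*d^3 + d^2*(26 + 21*I) + 60*I*d + 40)/(d^4 + 14*d^3 + 69*d^2 + 140*d + 100)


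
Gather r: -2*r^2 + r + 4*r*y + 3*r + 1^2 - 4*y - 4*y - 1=-2*r^2 + r*(4*y + 4) - 8*y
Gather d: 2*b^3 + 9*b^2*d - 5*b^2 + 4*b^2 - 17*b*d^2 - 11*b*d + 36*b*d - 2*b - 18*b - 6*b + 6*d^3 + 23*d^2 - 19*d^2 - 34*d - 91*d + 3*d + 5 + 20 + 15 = 2*b^3 - b^2 - 26*b + 6*d^3 + d^2*(4 - 17*b) + d*(9*b^2 + 25*b - 122) + 40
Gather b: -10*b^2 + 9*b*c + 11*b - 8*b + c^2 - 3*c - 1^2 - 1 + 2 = -10*b^2 + b*(9*c + 3) + c^2 - 3*c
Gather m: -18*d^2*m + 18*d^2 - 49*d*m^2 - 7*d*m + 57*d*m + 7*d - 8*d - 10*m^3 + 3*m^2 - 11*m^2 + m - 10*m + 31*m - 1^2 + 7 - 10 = 18*d^2 - d - 10*m^3 + m^2*(-49*d - 8) + m*(-18*d^2 + 50*d + 22) - 4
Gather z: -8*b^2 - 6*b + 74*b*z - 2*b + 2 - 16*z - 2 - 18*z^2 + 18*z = -8*b^2 - 8*b - 18*z^2 + z*(74*b + 2)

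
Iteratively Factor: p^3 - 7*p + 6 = (p - 1)*(p^2 + p - 6) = (p - 2)*(p - 1)*(p + 3)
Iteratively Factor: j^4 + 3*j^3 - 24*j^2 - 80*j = (j + 4)*(j^3 - j^2 - 20*j) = (j - 5)*(j + 4)*(j^2 + 4*j) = j*(j - 5)*(j + 4)*(j + 4)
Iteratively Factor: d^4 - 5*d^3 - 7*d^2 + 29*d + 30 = (d + 1)*(d^3 - 6*d^2 - d + 30) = (d - 3)*(d + 1)*(d^2 - 3*d - 10) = (d - 5)*(d - 3)*(d + 1)*(d + 2)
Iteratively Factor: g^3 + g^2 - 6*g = (g + 3)*(g^2 - 2*g) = g*(g + 3)*(g - 2)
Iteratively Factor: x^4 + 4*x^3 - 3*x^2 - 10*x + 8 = (x - 1)*(x^3 + 5*x^2 + 2*x - 8) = (x - 1)*(x + 4)*(x^2 + x - 2) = (x - 1)^2*(x + 4)*(x + 2)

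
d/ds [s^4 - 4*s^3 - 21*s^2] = 2*s*(2*s^2 - 6*s - 21)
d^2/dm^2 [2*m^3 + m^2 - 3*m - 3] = 12*m + 2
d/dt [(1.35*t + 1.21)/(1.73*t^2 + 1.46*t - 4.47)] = (2.3355*t^2 + 1.971*t - (1.35*t + 1.21)*(3.46*t + 1.46) - 6.0345)/(1.73*t^2 + 1.46*t - 4.47)^2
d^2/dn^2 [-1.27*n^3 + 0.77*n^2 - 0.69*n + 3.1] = 1.54 - 7.62*n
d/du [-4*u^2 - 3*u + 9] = -8*u - 3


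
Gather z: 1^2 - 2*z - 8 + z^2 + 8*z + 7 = z^2 + 6*z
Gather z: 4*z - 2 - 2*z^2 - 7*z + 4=-2*z^2 - 3*z + 2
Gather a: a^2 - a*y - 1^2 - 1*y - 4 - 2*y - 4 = a^2 - a*y - 3*y - 9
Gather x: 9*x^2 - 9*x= 9*x^2 - 9*x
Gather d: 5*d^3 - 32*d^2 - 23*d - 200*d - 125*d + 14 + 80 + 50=5*d^3 - 32*d^2 - 348*d + 144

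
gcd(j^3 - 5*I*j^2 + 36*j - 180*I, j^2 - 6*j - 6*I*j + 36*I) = j - 6*I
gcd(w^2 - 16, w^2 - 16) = w^2 - 16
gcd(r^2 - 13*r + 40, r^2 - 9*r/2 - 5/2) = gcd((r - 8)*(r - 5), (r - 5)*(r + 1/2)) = r - 5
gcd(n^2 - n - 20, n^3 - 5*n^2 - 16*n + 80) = n^2 - n - 20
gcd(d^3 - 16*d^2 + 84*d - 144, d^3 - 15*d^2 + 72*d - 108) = d^2 - 12*d + 36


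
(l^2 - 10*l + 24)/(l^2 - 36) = (l - 4)/(l + 6)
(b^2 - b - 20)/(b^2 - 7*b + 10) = (b + 4)/(b - 2)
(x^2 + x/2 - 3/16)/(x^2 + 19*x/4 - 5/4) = (x + 3/4)/(x + 5)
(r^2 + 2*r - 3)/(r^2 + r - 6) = (r - 1)/(r - 2)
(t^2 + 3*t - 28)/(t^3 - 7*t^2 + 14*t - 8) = (t + 7)/(t^2 - 3*t + 2)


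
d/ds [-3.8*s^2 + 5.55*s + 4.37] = 5.55 - 7.6*s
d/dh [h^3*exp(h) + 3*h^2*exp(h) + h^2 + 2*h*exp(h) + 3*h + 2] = h^3*exp(h) + 6*h^2*exp(h) + 8*h*exp(h) + 2*h + 2*exp(h) + 3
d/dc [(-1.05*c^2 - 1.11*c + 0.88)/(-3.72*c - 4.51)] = (3.906*c^2 + 9.471*c + 8.2797)/(13.8384*c^2 + 33.5544*c + 20.3401)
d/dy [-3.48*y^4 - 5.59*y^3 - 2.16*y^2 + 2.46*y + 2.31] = -13.92*y^3 - 16.77*y^2 - 4.32*y + 2.46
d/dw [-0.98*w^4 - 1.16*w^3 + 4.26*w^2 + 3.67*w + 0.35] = -3.92*w^3 - 3.48*w^2 + 8.52*w + 3.67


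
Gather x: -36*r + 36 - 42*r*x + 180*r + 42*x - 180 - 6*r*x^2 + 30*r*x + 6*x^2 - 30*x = 144*r + x^2*(6 - 6*r) + x*(12 - 12*r) - 144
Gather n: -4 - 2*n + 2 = -2*n - 2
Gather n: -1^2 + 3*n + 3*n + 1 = 6*n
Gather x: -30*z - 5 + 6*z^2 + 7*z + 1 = 6*z^2 - 23*z - 4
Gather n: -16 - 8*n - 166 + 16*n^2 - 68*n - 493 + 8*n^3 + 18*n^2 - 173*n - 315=8*n^3 + 34*n^2 - 249*n - 990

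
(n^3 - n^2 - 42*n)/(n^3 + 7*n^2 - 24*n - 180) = n*(n - 7)/(n^2 + n - 30)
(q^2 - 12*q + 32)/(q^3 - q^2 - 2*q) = (-q^2 + 12*q - 32)/(q*(-q^2 + q + 2))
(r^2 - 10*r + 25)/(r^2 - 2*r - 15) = (r - 5)/(r + 3)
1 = 1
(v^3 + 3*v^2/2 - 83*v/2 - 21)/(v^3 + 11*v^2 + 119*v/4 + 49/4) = 2*(v - 6)/(2*v + 7)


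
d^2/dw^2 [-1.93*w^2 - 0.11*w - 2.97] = -3.86000000000000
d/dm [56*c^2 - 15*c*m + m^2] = -15*c + 2*m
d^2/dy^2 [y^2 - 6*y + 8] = 2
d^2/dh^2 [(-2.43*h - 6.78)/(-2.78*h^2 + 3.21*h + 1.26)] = ((-40.5324*h - 22.0962)*(-2.78*h^2 + 3.21*h + 1.26) - (2.43*h + 6.78)*(5.56*h - 3.21)*(11.12*h - 6.42))/(-2.78*h^2 + 3.21*h + 1.26)^3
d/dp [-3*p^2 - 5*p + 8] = -6*p - 5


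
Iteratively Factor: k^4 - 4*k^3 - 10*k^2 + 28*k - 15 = (k - 1)*(k^3 - 3*k^2 - 13*k + 15) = (k - 1)*(k + 3)*(k^2 - 6*k + 5) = (k - 5)*(k - 1)*(k + 3)*(k - 1)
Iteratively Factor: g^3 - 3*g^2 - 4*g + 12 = (g - 2)*(g^2 - g - 6) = (g - 3)*(g - 2)*(g + 2)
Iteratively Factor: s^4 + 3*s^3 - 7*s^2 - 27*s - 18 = (s - 3)*(s^3 + 6*s^2 + 11*s + 6) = (s - 3)*(s + 1)*(s^2 + 5*s + 6) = (s - 3)*(s + 1)*(s + 2)*(s + 3)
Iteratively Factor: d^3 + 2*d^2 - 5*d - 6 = (d + 3)*(d^2 - d - 2) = (d - 2)*(d + 3)*(d + 1)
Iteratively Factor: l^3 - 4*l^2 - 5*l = (l + 1)*(l^2 - 5*l) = l*(l + 1)*(l - 5)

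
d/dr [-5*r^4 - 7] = -20*r^3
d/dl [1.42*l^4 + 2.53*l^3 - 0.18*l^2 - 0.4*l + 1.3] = 5.68*l^3 + 7.59*l^2 - 0.36*l - 0.4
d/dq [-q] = -1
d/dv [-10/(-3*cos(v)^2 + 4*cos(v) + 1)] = 20*(3*cos(v) - 2)*sin(v)/(-3*cos(v)^2 + 4*cos(v) + 1)^2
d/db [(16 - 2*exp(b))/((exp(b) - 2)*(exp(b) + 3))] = 2*(exp(2*b) - 16*exp(b) - 2)*exp(b)/(exp(4*b) + 2*exp(3*b) - 11*exp(2*b) - 12*exp(b) + 36)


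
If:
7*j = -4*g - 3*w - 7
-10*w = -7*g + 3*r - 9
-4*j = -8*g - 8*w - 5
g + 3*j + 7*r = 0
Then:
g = -8325/8504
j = -1037/2126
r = 2967/8504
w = 117/1063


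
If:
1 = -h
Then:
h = -1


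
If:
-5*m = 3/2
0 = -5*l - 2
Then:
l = -2/5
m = -3/10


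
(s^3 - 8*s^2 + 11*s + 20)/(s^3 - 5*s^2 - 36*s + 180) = (s^2 - 3*s - 4)/(s^2 - 36)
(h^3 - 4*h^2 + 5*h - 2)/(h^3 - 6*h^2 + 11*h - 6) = (h - 1)/(h - 3)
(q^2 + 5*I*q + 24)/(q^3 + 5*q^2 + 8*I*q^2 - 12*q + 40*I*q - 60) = (q^2 + 5*I*q + 24)/(q^3 + q^2*(5 + 8*I) + q*(-12 + 40*I) - 60)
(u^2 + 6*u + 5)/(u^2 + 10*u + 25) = (u + 1)/(u + 5)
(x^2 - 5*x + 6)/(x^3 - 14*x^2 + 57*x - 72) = (x - 2)/(x^2 - 11*x + 24)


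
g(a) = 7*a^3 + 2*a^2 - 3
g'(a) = 21*a^2 + 4*a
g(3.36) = 285.11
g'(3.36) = 250.52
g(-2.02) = -52.54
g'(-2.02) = 77.61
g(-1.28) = -14.40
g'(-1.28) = 29.29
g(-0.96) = -7.35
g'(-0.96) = 15.51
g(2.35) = 98.89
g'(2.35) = 125.37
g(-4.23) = -497.02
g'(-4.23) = 358.83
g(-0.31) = -3.02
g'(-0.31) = 0.78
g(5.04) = 943.97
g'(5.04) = 553.59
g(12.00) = 12381.00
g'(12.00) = 3072.00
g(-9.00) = -4944.00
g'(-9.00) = 1665.00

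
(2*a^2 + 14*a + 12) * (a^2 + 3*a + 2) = 2*a^4 + 20*a^3 + 58*a^2 + 64*a + 24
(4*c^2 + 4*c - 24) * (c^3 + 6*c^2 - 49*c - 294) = 4*c^5 + 28*c^4 - 196*c^3 - 1516*c^2 + 7056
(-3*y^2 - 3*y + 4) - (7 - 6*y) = -3*y^2 + 3*y - 3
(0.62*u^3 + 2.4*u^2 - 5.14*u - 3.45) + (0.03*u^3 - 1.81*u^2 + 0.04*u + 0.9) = 0.65*u^3 + 0.59*u^2 - 5.1*u - 2.55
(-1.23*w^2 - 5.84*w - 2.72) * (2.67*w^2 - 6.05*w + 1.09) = -3.2841*w^4 - 8.1513*w^3 + 26.7289*w^2 + 10.0904*w - 2.9648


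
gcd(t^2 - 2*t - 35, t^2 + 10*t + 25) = t + 5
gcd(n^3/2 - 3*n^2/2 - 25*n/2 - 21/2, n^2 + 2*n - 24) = 1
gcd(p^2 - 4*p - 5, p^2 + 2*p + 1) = p + 1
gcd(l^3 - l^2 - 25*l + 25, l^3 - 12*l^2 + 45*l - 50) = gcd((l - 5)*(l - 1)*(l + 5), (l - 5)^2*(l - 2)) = l - 5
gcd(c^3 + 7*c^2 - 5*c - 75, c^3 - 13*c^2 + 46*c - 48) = c - 3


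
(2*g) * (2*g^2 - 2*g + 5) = 4*g^3 - 4*g^2 + 10*g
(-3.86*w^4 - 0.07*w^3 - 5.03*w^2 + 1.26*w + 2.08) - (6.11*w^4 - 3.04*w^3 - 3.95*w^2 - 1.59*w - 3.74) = -9.97*w^4 + 2.97*w^3 - 1.08*w^2 + 2.85*w + 5.82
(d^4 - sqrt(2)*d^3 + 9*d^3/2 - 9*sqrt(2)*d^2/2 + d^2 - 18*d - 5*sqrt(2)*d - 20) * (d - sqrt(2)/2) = d^5 - 3*sqrt(2)*d^4/2 + 9*d^4/2 - 27*sqrt(2)*d^3/4 + 2*d^3 - 27*d^2/2 - 11*sqrt(2)*d^2/2 - 15*d + 9*sqrt(2)*d + 10*sqrt(2)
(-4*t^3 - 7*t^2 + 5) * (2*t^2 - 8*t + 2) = -8*t^5 + 18*t^4 + 48*t^3 - 4*t^2 - 40*t + 10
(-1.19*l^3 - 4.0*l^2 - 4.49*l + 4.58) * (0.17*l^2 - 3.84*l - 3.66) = -0.2023*l^5 + 3.8896*l^4 + 18.9521*l^3 + 32.6602*l^2 - 1.1538*l - 16.7628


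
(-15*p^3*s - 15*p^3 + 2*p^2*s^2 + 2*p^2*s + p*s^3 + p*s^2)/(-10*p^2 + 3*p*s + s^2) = p*(3*p*s + 3*p - s^2 - s)/(2*p - s)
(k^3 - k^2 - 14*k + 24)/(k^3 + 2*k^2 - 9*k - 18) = (k^2 + 2*k - 8)/(k^2 + 5*k + 6)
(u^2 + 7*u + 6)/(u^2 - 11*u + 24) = (u^2 + 7*u + 6)/(u^2 - 11*u + 24)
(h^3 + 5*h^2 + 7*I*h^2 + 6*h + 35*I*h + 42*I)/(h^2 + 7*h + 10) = (h^2 + h*(3 + 7*I) + 21*I)/(h + 5)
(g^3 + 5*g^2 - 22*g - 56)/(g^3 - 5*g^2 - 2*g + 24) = (g + 7)/(g - 3)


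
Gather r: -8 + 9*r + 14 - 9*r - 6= 0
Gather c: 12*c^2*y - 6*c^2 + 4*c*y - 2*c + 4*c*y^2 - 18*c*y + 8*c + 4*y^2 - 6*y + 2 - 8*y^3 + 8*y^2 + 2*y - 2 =c^2*(12*y - 6) + c*(4*y^2 - 14*y + 6) - 8*y^3 + 12*y^2 - 4*y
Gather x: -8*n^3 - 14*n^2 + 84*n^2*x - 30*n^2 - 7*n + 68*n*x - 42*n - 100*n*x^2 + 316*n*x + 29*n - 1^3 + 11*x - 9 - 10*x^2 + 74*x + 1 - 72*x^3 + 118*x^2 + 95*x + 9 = -8*n^3 - 44*n^2 - 20*n - 72*x^3 + x^2*(108 - 100*n) + x*(84*n^2 + 384*n + 180)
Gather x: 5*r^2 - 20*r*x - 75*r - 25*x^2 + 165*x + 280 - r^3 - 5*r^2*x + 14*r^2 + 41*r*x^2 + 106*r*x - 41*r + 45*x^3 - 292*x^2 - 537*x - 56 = -r^3 + 19*r^2 - 116*r + 45*x^3 + x^2*(41*r - 317) + x*(-5*r^2 + 86*r - 372) + 224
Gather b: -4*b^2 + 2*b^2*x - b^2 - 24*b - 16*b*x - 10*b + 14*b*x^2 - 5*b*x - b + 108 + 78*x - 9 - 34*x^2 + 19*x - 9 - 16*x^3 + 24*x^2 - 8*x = b^2*(2*x - 5) + b*(14*x^2 - 21*x - 35) - 16*x^3 - 10*x^2 + 89*x + 90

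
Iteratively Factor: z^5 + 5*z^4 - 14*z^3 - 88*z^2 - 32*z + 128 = (z + 2)*(z^4 + 3*z^3 - 20*z^2 - 48*z + 64) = (z - 4)*(z + 2)*(z^3 + 7*z^2 + 8*z - 16) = (z - 4)*(z + 2)*(z + 4)*(z^2 + 3*z - 4) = (z - 4)*(z + 2)*(z + 4)^2*(z - 1)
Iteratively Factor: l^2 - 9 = (l + 3)*(l - 3)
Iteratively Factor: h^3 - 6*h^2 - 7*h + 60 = (h + 3)*(h^2 - 9*h + 20) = (h - 4)*(h + 3)*(h - 5)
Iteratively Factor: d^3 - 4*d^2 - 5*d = (d)*(d^2 - 4*d - 5) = d*(d + 1)*(d - 5)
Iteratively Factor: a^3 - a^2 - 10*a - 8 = (a + 2)*(a^2 - 3*a - 4) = (a - 4)*(a + 2)*(a + 1)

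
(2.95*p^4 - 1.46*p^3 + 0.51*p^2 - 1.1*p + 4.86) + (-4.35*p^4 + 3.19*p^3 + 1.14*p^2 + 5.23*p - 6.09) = -1.4*p^4 + 1.73*p^3 + 1.65*p^2 + 4.13*p - 1.23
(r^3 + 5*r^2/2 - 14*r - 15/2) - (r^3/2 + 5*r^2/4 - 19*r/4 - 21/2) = r^3/2 + 5*r^2/4 - 37*r/4 + 3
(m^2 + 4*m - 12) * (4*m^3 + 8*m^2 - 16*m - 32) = 4*m^5 + 24*m^4 - 32*m^3 - 192*m^2 + 64*m + 384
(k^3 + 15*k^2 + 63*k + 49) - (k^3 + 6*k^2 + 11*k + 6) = 9*k^2 + 52*k + 43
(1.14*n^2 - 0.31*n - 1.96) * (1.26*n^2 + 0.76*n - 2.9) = 1.4364*n^4 + 0.4758*n^3 - 6.0112*n^2 - 0.5906*n + 5.684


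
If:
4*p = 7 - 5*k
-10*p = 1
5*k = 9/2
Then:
No Solution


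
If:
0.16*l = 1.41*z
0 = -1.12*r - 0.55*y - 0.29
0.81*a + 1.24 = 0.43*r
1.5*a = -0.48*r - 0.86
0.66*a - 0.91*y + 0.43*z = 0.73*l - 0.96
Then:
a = -0.93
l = 4.27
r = 1.13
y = -2.82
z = 0.48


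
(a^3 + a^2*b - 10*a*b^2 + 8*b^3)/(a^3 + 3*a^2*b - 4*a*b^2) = (a - 2*b)/a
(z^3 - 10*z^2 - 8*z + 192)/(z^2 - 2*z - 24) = z - 8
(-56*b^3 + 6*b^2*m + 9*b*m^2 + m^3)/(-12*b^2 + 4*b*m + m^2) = (28*b^2 + 11*b*m + m^2)/(6*b + m)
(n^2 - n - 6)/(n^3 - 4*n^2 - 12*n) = (n - 3)/(n*(n - 6))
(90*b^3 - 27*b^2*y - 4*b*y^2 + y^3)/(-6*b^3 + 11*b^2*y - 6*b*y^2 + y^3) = (-30*b^2 - b*y + y^2)/(2*b^2 - 3*b*y + y^2)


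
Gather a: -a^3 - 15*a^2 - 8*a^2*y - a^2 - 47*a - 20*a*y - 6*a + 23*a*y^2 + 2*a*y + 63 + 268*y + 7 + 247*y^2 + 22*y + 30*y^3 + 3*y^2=-a^3 + a^2*(-8*y - 16) + a*(23*y^2 - 18*y - 53) + 30*y^3 + 250*y^2 + 290*y + 70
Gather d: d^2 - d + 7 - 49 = d^2 - d - 42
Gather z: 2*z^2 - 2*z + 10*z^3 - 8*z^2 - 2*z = 10*z^3 - 6*z^2 - 4*z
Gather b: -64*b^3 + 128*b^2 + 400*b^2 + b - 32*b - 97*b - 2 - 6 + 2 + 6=-64*b^3 + 528*b^2 - 128*b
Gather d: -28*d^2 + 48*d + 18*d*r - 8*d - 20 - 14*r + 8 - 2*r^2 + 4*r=-28*d^2 + d*(18*r + 40) - 2*r^2 - 10*r - 12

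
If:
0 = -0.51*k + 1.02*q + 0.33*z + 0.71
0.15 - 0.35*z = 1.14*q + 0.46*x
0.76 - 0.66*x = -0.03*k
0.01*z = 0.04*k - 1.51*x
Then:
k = -4.43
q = 49.23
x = 0.95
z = -161.18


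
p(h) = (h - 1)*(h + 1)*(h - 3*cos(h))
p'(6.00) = 43.10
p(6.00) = 109.18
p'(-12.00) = 721.95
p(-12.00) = -2078.01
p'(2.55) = 40.41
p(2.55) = 27.73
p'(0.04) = -1.35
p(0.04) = 2.95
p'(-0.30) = 1.80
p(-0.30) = 2.88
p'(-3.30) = 16.80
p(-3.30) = -3.34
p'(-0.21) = 0.96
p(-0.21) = 3.01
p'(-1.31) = 4.10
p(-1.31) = -1.49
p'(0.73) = -3.60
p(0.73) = 0.70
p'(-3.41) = 22.61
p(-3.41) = -5.50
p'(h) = (h - 1)*(h + 1)*(3*sin(h) + 1) + (h - 1)*(h - 3*cos(h)) + (h + 1)*(h - 3*cos(h))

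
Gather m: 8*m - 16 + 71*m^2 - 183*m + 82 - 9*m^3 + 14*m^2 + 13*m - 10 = -9*m^3 + 85*m^2 - 162*m + 56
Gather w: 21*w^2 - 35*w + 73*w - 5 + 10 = 21*w^2 + 38*w + 5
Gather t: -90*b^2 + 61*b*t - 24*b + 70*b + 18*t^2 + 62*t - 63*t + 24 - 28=-90*b^2 + 46*b + 18*t^2 + t*(61*b - 1) - 4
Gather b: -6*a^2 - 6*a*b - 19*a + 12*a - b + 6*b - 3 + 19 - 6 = -6*a^2 - 7*a + b*(5 - 6*a) + 10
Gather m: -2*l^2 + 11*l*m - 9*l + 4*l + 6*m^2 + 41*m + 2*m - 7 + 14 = -2*l^2 - 5*l + 6*m^2 + m*(11*l + 43) + 7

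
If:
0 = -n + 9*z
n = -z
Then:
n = 0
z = 0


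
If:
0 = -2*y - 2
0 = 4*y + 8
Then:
No Solution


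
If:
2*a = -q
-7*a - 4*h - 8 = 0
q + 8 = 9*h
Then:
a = -104/55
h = 72/55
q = 208/55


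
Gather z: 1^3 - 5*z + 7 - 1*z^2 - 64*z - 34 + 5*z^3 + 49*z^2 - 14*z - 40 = 5*z^3 + 48*z^2 - 83*z - 66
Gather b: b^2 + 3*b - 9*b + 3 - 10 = b^2 - 6*b - 7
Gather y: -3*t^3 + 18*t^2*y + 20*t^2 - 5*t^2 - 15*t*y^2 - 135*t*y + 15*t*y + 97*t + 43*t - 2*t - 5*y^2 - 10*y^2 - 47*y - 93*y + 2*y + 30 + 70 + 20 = -3*t^3 + 15*t^2 + 138*t + y^2*(-15*t - 15) + y*(18*t^2 - 120*t - 138) + 120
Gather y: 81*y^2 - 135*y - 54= 81*y^2 - 135*y - 54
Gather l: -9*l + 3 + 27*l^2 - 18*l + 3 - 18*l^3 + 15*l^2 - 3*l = -18*l^3 + 42*l^2 - 30*l + 6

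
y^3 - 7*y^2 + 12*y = y*(y - 4)*(y - 3)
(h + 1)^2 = h^2 + 2*h + 1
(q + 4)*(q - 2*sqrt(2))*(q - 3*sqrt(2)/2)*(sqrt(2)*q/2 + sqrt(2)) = sqrt(2)*q^4/2 - 7*q^3/2 + 3*sqrt(2)*q^3 - 21*q^2 + 7*sqrt(2)*q^2 - 28*q + 18*sqrt(2)*q + 24*sqrt(2)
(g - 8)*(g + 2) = g^2 - 6*g - 16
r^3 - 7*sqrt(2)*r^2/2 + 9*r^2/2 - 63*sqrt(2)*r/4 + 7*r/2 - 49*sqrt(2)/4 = (r + 1)*(r + 7/2)*(r - 7*sqrt(2)/2)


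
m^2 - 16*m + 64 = (m - 8)^2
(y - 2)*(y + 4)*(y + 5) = y^3 + 7*y^2 + 2*y - 40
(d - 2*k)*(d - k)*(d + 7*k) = d^3 + 4*d^2*k - 19*d*k^2 + 14*k^3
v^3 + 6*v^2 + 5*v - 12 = (v - 1)*(v + 3)*(v + 4)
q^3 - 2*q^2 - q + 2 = (q - 2)*(q - 1)*(q + 1)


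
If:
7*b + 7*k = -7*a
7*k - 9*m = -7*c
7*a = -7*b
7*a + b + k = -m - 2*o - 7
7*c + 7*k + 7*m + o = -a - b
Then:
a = -31*o/96 - 7/6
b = 31*o/96 + 7/6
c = -9*o/112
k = 0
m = -o/16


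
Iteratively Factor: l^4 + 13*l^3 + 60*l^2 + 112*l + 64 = (l + 4)*(l^3 + 9*l^2 + 24*l + 16) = (l + 4)^2*(l^2 + 5*l + 4) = (l + 4)^3*(l + 1)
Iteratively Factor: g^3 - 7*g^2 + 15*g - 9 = (g - 3)*(g^2 - 4*g + 3) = (g - 3)*(g - 1)*(g - 3)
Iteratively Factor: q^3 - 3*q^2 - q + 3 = (q - 3)*(q^2 - 1) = (q - 3)*(q - 1)*(q + 1)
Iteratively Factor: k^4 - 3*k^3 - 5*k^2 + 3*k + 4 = (k + 1)*(k^3 - 4*k^2 - k + 4) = (k - 4)*(k + 1)*(k^2 - 1) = (k - 4)*(k - 1)*(k + 1)*(k + 1)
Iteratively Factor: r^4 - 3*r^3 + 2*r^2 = (r)*(r^3 - 3*r^2 + 2*r) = r*(r - 2)*(r^2 - r) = r^2*(r - 2)*(r - 1)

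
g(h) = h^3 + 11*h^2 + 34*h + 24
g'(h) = 3*h^2 + 22*h + 34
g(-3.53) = -2.94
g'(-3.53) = -6.28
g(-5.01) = 4.01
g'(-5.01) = -0.92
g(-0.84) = 2.61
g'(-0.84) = 17.64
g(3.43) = 310.39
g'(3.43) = 144.75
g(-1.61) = -6.40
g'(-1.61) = 6.36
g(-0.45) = 10.84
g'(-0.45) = 24.71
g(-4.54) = 2.79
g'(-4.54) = -4.05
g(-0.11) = 20.39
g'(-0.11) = 31.62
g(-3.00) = -6.00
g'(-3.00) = -5.00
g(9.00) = 1950.00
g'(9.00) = 475.00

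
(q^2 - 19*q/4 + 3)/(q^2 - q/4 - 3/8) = 2*(q - 4)/(2*q + 1)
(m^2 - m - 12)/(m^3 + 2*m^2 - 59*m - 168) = (m - 4)/(m^2 - m - 56)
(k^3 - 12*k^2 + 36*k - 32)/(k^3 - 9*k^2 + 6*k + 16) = (k - 2)/(k + 1)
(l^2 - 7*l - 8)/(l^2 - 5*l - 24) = (l + 1)/(l + 3)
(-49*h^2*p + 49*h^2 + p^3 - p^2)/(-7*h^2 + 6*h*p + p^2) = (-7*h*p + 7*h + p^2 - p)/(-h + p)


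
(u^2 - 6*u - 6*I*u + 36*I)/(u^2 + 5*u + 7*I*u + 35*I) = (u^2 - 6*u*(1 + I) + 36*I)/(u^2 + u*(5 + 7*I) + 35*I)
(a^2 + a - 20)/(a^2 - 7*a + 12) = (a + 5)/(a - 3)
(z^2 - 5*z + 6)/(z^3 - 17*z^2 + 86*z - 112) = (z - 3)/(z^2 - 15*z + 56)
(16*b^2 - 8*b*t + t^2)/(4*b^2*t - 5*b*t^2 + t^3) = (-4*b + t)/(t*(-b + t))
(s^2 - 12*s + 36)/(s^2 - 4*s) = (s^2 - 12*s + 36)/(s*(s - 4))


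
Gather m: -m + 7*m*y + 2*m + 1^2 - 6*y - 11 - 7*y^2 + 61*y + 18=m*(7*y + 1) - 7*y^2 + 55*y + 8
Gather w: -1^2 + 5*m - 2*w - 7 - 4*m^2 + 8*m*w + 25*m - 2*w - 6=-4*m^2 + 30*m + w*(8*m - 4) - 14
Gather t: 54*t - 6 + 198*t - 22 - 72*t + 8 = 180*t - 20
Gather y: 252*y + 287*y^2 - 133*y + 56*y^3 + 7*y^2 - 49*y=56*y^3 + 294*y^2 + 70*y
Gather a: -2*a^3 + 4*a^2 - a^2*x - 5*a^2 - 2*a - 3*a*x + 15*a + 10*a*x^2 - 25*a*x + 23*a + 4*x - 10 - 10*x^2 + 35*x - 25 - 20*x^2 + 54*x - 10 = -2*a^3 + a^2*(-x - 1) + a*(10*x^2 - 28*x + 36) - 30*x^2 + 93*x - 45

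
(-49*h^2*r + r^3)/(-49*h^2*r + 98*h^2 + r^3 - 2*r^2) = r/(r - 2)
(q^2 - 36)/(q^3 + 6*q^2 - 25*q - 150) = (q - 6)/(q^2 - 25)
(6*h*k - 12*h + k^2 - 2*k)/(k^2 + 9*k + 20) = (6*h*k - 12*h + k^2 - 2*k)/(k^2 + 9*k + 20)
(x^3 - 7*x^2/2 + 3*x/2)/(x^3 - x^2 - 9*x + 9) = x*(2*x - 1)/(2*(x^2 + 2*x - 3))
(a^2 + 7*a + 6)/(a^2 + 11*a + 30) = (a + 1)/(a + 5)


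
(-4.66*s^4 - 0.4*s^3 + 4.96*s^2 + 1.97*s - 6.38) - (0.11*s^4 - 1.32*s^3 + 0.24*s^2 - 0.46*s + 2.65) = -4.77*s^4 + 0.92*s^3 + 4.72*s^2 + 2.43*s - 9.03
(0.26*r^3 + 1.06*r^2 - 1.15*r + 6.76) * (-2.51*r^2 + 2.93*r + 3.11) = -0.6526*r^5 - 1.8988*r^4 + 6.8009*r^3 - 17.0405*r^2 + 16.2303*r + 21.0236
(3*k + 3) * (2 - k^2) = -3*k^3 - 3*k^2 + 6*k + 6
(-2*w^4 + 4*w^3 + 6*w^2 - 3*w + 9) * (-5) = 10*w^4 - 20*w^3 - 30*w^2 + 15*w - 45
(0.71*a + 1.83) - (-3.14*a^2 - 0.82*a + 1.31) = 3.14*a^2 + 1.53*a + 0.52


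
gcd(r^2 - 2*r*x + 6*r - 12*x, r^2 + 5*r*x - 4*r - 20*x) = 1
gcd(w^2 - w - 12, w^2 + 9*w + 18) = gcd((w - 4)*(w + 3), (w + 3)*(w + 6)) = w + 3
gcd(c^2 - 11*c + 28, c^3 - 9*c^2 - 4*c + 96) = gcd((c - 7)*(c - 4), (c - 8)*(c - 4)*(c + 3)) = c - 4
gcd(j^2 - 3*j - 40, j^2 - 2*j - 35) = j + 5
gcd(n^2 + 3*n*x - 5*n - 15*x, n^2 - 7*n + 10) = n - 5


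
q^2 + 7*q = q*(q + 7)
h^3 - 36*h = h*(h - 6)*(h + 6)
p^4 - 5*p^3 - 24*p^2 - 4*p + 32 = (p - 8)*(p - 1)*(p + 2)^2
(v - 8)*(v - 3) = v^2 - 11*v + 24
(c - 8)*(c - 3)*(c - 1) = c^3 - 12*c^2 + 35*c - 24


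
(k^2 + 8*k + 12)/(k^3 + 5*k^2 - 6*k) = (k + 2)/(k*(k - 1))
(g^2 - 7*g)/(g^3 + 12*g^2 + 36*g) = (g - 7)/(g^2 + 12*g + 36)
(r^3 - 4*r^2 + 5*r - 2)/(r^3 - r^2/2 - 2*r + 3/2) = 2*(r - 2)/(2*r + 3)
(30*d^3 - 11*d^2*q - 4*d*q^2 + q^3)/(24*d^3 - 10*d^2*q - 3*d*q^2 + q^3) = (-5*d + q)/(-4*d + q)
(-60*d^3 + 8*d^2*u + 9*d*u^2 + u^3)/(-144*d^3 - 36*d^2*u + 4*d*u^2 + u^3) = (-10*d^2 + 3*d*u + u^2)/(-24*d^2 - 2*d*u + u^2)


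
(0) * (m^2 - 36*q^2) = 0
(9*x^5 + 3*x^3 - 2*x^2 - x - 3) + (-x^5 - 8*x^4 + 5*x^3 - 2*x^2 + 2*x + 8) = 8*x^5 - 8*x^4 + 8*x^3 - 4*x^2 + x + 5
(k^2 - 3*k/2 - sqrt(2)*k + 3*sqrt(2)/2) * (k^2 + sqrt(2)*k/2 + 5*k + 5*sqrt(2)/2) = k^4 - sqrt(2)*k^3/2 + 7*k^3/2 - 17*k^2/2 - 7*sqrt(2)*k^2/4 - 7*k/2 + 15*sqrt(2)*k/4 + 15/2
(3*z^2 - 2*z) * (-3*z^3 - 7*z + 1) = -9*z^5 + 6*z^4 - 21*z^3 + 17*z^2 - 2*z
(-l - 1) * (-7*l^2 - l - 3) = 7*l^3 + 8*l^2 + 4*l + 3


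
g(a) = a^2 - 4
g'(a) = 2*a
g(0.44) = -3.81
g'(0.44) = 0.88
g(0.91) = -3.17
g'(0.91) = 1.82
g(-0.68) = -3.54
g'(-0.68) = -1.36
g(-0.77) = -3.41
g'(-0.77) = -1.54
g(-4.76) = 18.66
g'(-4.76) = -9.52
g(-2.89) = 4.35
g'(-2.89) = -5.78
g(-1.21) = -2.54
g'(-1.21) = -2.42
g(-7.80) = 56.84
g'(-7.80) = -15.60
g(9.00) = 77.00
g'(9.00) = 18.00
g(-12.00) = 140.00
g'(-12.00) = -24.00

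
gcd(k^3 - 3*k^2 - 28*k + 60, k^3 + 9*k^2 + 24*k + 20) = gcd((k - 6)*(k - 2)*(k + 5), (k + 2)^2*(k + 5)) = k + 5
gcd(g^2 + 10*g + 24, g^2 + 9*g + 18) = g + 6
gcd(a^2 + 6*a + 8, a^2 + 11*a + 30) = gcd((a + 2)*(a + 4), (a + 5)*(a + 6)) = 1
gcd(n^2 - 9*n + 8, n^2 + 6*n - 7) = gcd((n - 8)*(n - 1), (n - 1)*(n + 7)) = n - 1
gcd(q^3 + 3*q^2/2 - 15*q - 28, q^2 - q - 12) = q - 4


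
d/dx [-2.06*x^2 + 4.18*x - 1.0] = 4.18 - 4.12*x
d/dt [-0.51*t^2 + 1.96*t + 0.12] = 1.96 - 1.02*t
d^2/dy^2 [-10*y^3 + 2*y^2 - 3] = 4 - 60*y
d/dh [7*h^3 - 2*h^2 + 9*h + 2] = 21*h^2 - 4*h + 9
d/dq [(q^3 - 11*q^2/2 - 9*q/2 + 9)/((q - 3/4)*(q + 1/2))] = 4*(16*q^4 - 8*q^3 + 76*q^2 - 222*q + 63)/(64*q^4 - 32*q^3 - 44*q^2 + 12*q + 9)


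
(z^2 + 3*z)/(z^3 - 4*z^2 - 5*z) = (z + 3)/(z^2 - 4*z - 5)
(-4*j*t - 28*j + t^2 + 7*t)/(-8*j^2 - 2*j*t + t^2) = (t + 7)/(2*j + t)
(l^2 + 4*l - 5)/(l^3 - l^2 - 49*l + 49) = (l + 5)/(l^2 - 49)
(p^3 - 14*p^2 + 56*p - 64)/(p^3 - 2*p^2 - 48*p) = (p^2 - 6*p + 8)/(p*(p + 6))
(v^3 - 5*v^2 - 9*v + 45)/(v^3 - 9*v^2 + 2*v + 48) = (v^2 - 2*v - 15)/(v^2 - 6*v - 16)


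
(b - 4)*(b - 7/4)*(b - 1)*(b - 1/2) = b^4 - 29*b^3/4 + 129*b^2/8 - 107*b/8 + 7/2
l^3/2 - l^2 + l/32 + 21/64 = (l/2 + 1/4)*(l - 7/4)*(l - 3/4)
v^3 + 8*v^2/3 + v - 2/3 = (v - 1/3)*(v + 1)*(v + 2)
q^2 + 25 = (q - 5*I)*(q + 5*I)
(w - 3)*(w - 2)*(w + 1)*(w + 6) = w^4 + 2*w^3 - 23*w^2 + 12*w + 36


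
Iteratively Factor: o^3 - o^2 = (o)*(o^2 - o) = o*(o - 1)*(o)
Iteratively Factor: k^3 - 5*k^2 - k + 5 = (k - 5)*(k^2 - 1) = (k - 5)*(k + 1)*(k - 1)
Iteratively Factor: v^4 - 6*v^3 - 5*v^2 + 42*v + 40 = (v + 1)*(v^3 - 7*v^2 + 2*v + 40) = (v - 5)*(v + 1)*(v^2 - 2*v - 8) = (v - 5)*(v - 4)*(v + 1)*(v + 2)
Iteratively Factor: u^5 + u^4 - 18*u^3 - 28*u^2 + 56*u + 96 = (u + 2)*(u^4 - u^3 - 16*u^2 + 4*u + 48) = (u + 2)*(u + 3)*(u^3 - 4*u^2 - 4*u + 16) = (u - 4)*(u + 2)*(u + 3)*(u^2 - 4) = (u - 4)*(u - 2)*(u + 2)*(u + 3)*(u + 2)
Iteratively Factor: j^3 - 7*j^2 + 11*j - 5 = (j - 1)*(j^2 - 6*j + 5) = (j - 5)*(j - 1)*(j - 1)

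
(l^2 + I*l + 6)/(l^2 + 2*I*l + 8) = (l + 3*I)/(l + 4*I)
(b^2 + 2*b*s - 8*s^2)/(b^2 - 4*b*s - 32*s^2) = (-b + 2*s)/(-b + 8*s)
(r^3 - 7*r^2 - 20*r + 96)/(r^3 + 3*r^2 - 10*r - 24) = (r - 8)/(r + 2)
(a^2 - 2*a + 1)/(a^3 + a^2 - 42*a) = (a^2 - 2*a + 1)/(a*(a^2 + a - 42))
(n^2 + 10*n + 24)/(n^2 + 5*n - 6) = (n + 4)/(n - 1)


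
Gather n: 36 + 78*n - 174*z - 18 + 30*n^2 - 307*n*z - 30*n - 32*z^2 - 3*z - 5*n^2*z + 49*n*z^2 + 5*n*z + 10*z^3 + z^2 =n^2*(30 - 5*z) + n*(49*z^2 - 302*z + 48) + 10*z^3 - 31*z^2 - 177*z + 18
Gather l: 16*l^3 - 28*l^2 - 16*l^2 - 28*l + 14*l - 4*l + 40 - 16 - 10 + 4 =16*l^3 - 44*l^2 - 18*l + 18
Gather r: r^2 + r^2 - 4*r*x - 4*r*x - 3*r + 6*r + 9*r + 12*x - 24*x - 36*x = 2*r^2 + r*(12 - 8*x) - 48*x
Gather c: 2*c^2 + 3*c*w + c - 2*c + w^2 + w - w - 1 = 2*c^2 + c*(3*w - 1) + w^2 - 1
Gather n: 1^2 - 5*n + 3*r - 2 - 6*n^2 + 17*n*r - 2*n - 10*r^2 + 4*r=-6*n^2 + n*(17*r - 7) - 10*r^2 + 7*r - 1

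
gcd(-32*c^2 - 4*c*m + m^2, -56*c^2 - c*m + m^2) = 8*c - m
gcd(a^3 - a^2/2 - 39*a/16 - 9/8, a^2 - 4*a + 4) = a - 2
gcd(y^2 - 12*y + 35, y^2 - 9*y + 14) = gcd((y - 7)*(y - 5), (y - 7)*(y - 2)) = y - 7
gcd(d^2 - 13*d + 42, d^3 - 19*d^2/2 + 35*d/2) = d - 7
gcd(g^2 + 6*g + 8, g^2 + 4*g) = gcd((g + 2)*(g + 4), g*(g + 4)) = g + 4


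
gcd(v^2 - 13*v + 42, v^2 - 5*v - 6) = v - 6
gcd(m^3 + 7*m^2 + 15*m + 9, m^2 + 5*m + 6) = m + 3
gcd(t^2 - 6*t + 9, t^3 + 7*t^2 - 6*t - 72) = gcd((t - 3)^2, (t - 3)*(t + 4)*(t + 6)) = t - 3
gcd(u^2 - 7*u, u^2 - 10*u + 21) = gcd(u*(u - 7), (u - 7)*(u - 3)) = u - 7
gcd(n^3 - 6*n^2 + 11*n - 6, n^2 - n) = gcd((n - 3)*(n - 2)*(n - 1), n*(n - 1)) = n - 1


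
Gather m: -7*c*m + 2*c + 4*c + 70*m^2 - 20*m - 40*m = 6*c + 70*m^2 + m*(-7*c - 60)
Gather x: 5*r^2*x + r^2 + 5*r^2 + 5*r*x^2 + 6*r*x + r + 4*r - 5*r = 6*r^2 + 5*r*x^2 + x*(5*r^2 + 6*r)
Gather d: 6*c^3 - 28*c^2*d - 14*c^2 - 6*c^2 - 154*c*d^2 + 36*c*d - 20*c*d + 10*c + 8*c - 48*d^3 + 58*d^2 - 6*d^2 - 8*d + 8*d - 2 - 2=6*c^3 - 20*c^2 + 18*c - 48*d^3 + d^2*(52 - 154*c) + d*(-28*c^2 + 16*c) - 4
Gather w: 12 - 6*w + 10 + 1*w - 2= 20 - 5*w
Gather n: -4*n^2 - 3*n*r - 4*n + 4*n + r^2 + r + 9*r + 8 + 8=-4*n^2 - 3*n*r + r^2 + 10*r + 16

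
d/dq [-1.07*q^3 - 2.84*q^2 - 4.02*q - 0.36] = -3.21*q^2 - 5.68*q - 4.02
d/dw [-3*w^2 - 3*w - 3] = -6*w - 3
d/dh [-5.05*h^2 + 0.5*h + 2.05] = 0.5 - 10.1*h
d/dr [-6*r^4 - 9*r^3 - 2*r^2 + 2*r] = -24*r^3 - 27*r^2 - 4*r + 2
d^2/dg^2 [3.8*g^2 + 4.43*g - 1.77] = 7.60000000000000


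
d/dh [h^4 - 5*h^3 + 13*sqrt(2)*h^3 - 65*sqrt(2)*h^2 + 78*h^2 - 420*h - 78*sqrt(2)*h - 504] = 4*h^3 - 15*h^2 + 39*sqrt(2)*h^2 - 130*sqrt(2)*h + 156*h - 420 - 78*sqrt(2)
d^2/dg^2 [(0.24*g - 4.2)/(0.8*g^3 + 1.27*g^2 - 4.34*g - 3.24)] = (0.9216*g^5 - 30.79296*g^4 - 65.834448*g^3 + 54.31428*g^2 + 79.504272*g - 199.532928)/(0.512*g^9 + 2.4384*g^8 - 4.46184*g^7 - 30.629057*g^6 + 4.454442*g^5 + 123.581928*g^4 + 50.597128*g^3 - 143.086176*g^2 - 136.678752*g - 34.012224)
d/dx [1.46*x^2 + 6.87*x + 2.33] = 2.92*x + 6.87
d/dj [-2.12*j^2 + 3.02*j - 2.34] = 3.02 - 4.24*j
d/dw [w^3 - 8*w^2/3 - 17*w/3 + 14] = 3*w^2 - 16*w/3 - 17/3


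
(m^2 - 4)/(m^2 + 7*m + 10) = (m - 2)/(m + 5)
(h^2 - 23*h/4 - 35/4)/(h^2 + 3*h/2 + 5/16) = 4*(h - 7)/(4*h + 1)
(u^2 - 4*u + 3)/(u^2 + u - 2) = (u - 3)/(u + 2)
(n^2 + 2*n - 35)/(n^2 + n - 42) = (n - 5)/(n - 6)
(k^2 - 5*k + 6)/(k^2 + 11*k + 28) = (k^2 - 5*k + 6)/(k^2 + 11*k + 28)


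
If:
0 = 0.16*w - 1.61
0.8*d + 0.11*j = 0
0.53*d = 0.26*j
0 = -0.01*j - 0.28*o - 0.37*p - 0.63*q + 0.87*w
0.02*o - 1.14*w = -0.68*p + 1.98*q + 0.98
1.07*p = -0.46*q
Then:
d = 0.00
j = 0.00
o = 39.89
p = 2.20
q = -5.13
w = 10.06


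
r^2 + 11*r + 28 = (r + 4)*(r + 7)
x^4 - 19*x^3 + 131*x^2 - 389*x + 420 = (x - 7)*(x - 5)*(x - 4)*(x - 3)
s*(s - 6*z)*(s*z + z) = s^3*z - 6*s^2*z^2 + s^2*z - 6*s*z^2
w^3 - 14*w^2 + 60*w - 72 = (w - 6)^2*(w - 2)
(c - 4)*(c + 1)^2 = c^3 - 2*c^2 - 7*c - 4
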